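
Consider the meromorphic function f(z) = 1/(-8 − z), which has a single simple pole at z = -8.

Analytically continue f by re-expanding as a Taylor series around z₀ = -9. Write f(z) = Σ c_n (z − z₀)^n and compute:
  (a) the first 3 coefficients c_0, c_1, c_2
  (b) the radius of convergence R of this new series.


Let w = z − z₀, so z = z₀ + w.
Then -8 − z = -8 − (z₀ + w) = (-8 − z₀) − w = 1 − w.
f(z) = 1/(1 − w) = (1/(1)) · 1/(1 − w/(1)) = Σ_{n≥0} w^n / (1)^(n+1).
So c_n = 1/(1)^(n+1):
  c_0 = 1/(1)^1 = 1.
  c_1 = 1/(1)^2 = 1.
  c_2 = 1/(1)^3 = 1.
The series is valid for |w/d| < 1, i.e. |z − z₀| < |d|.
Radius of convergence: R = |-8 − z₀| = |1| = 1 (distance from z₀ to the singularity z = -8).

c_0 = 1, c_1 = 1, c_2 = 1; R = 1.


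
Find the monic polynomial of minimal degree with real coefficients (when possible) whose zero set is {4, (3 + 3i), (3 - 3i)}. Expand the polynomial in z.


The polynomial is p(z) = ∏_{α ∈ S} (z − α), where S = {4, (3 + 3i), (3 - 3i)}.
Expanding the product yields: p(z) = z^3 -10·z^2 + 42·z -72.
Note conjugate pairs combine to real quadratics: (z − (3+3i))(z − (3−3i)) = z² − 6z + 18.
The resulting polynomial has degree 3 and real coefficients as required.

p(z) = z^3 -10·z^2 + 42·z -72.


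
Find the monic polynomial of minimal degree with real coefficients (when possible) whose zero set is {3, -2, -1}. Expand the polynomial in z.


The polynomial is p(z) = ∏_{α ∈ S} (z − α), where S = {3, -2, -1}.
Expanding the product yields: p(z) = z^3 -7·z -6.
The resulting polynomial has degree 3 and real coefficients as required.

p(z) = z^3 -7·z -6.


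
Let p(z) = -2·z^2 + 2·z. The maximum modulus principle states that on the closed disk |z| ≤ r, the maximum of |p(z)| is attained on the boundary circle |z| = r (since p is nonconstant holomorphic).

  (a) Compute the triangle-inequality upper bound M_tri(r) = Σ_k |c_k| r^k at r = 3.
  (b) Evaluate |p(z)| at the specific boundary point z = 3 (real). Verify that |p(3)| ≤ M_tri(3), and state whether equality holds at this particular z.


Coefficients: c_0 = 0, c_1 = 2, c_2 = -2. Radius r = 3.
Part (a). Triangle bound: M_tri(r) = Σ_k |c_k| r^k
  = |0|·3^0 + |2|·3^1 + |-2|·3^2
  = 0 + 6 + 18 = 24.
This bounds M(r) := max_{|z|=r} |p(z)| from above; equality holds iff all terms c_k z^k can be made to align in phase at a single z on |z|=r.
Part (b). At z = 3 (real, on the circle |z| = r):
  p(3) = (0)·3^0 + (2)·3^1 + (-2)·3^2 = -12.
  |p(3)| = 12.
Check: |p(3)| = 12 ≤ 24 = M_tri(3). ✓ Equality does not hold at z = 3 (the coefficients have mixed signs, so the terms do not all align in phase there).

M_tri(3) = 24; |p(3)| = 12; equality at z=3: no.


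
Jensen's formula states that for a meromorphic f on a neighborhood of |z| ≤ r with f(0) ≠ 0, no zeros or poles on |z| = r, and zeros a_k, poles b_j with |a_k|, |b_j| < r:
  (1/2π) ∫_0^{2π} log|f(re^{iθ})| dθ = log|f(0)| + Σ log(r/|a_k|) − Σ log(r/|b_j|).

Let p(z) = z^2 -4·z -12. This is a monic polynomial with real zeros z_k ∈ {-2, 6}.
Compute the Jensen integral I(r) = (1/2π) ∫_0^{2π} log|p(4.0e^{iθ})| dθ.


Zeros: -2, 6; r = 4.0.
Inside |z| < r: -2. Outside (|z| ≥ r): 6.
p(0) = -12, so log|p(0)| = log(12) = 2.4849.
Apply Jensen: I(r) = log|p(0)| + Σ_k log(r/|z_k|), summed over zeros inside |z| < r.
  log(r/|z_k|) for z_k = -2: log(4.0/2) = 0.6931
  Outside zeros (6) contribute nothing to the Jensen sum.
Sum over inside zeros: 0.6931.
I(r) = log|p(0)| + (inside sum) = 2.4849 + 0.6931 = 3.1781.
Note: since some zeros are outside |z| ≤ r, the simplified n·log(r) form does NOT apply — only the inside zeros contribute.

I(r) ≈ 3.1781.


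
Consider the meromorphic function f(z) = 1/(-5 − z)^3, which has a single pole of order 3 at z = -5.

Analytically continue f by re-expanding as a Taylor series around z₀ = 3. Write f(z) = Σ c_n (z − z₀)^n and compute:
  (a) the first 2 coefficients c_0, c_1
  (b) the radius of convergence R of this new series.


Let w = z − z₀, so z = z₀ + w.
Then -5 − z = -5 − (z₀ + w) = (-5 − z₀) − w = -8 − w.
f(z) = 1/(-8 − w)^3 = (1/(-8)^3) · (1 − w/(-8))^{−3}.
By the binomial series (1−u)^{−3} = Σ_{n≥0} C(n+2, 2) u^n for |u|<1, with u = w/(-8):
  c_n = C(n+2, 2) / (-8)^(n+3).
  c_0 = 1/(-8)^3 = -1/512.
  c_1 = 3/(-8)^4 = 3/4096.
The series is valid for |w/d| < 1, i.e. |z − z₀| < |d|.
Radius of convergence: R = |-5 − z₀| = |-8| = 8 (distance from z₀ to the singularity z = -5).

c_0 = -1/512, c_1 = 3/4096; R = 8.


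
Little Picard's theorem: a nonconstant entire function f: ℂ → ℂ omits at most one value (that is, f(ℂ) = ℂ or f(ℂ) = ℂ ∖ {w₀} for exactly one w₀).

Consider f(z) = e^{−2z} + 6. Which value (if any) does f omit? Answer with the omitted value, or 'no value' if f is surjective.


Little Picard bounds the complement of f(ℂ) to at most one point.
e^{−2z} is never zero on ℂ, so 1·e^{−2z} takes every value in ℂ ∖ {0}. Adding 6 shifts the range to ℂ ∖ {6}. Thus f omits exactly the value 6.

Omitted value: 6.


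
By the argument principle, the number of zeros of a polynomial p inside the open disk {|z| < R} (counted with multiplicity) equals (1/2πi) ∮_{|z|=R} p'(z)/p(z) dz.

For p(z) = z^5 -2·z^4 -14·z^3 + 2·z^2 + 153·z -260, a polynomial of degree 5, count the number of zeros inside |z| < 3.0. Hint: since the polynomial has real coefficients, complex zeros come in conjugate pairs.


The zeros of p are: 4, (-3 + 2i), (-3 - 2i), (2 + 1i), (2 - 1i).
Their magnitudes are: 4, 3.606, 3.606, 2.236, 2.236.
Zeros with |z| < R = 3.0: (2 + 1i), (2 - 1i).
Count = 2.
By the argument principle, (1/2πi) ∮_{|z|=R} p'(z)/p(z) dz equals exactly this count.

Number of zeros inside |z| < 3.0: 2.


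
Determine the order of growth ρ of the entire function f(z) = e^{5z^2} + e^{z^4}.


Each summand is entire of order 2 and 4 respectively (as in the single-exponential case). The order of a sum is at most the max of the orders, so ρ ≤ 4. For the lower bound: on |z|=r choose arg z so that 1z^4 is real positive; then |e^{1z^4}| = e^{1r^4} while |e^{5z^2}| ≤ e^{5r^2} = o(e^{1r^4}). So |f| ≥ e^{1r^4}(1 − o(1)) and ρ ≥ 4. Hence ρ = max(2, 4) = 4.
Therefore ρ = 4.

Order ρ = 4.


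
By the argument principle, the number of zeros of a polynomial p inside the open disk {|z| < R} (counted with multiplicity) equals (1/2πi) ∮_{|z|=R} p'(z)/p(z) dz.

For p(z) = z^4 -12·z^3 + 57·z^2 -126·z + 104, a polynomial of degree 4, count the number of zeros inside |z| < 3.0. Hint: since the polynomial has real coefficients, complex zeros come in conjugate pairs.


The zeros of p are: 2, 4, (3 + 2i), (3 - 2i).
Their magnitudes are: 2, 4, 3.606, 3.606.
Zeros with |z| < R = 3.0: 2.
Count = 1.
By the argument principle, (1/2πi) ∮_{|z|=R} p'(z)/p(z) dz equals exactly this count.

Number of zeros inside |z| < 3.0: 1.


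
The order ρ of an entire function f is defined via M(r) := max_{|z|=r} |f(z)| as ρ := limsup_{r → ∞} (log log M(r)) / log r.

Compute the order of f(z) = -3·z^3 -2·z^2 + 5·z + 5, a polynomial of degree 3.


|f(z)| ≤ Σ|c_k|·r^k = O(r^3) as r → ∞. Polynomial growth is O(e^{r^ε}) for every ε > 0 (since r^3/e^{r^ε} → 0), so ρ ≤ ε for all ε > 0, i.e. ρ = 0. Every nonconstant polynomial has order 0.
Therefore ρ = 0.

Order ρ = 0.


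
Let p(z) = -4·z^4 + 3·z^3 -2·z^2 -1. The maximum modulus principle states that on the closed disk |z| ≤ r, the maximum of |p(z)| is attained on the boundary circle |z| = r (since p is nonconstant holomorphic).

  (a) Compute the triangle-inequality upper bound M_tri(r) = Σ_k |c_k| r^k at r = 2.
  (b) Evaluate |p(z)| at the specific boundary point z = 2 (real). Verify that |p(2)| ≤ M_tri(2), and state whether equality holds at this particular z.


Coefficients: c_0 = -1, c_1 = 0, c_2 = -2, c_3 = 3, c_4 = -4. Radius r = 2.
Part (a). Triangle bound: M_tri(r) = Σ_k |c_k| r^k
  = |-1|·2^0 + |0|·2^1 + |-2|·2^2 + |3|·2^3 + |-4|·2^4
  = 1 + 0 + 8 + 24 + 64 = 97.
This bounds M(r) := max_{|z|=r} |p(z)| from above; equality holds iff all terms c_k z^k can be made to align in phase at a single z on |z|=r.
Part (b). At z = 2 (real, on the circle |z| = r):
  p(2) = (-1)·2^0 + (0)·2^1 + (-2)·2^2 + (3)·2^3 + (-4)·2^4 = -49.
  |p(2)| = 49.
Check: |p(2)| = 49 ≤ 97 = M_tri(2). ✓ Equality does not hold at z = 2 (the coefficients have mixed signs, so the terms do not all align in phase there).

M_tri(2) = 97; |p(2)| = 49; equality at z=2: no.


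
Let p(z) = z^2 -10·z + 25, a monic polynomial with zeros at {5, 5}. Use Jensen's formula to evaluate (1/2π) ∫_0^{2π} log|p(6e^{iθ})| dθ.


Zeros: 5, 5; r = 6.
Inside |z| < r: 5, 5. Outside (|z| ≥ r): ∅.
p(0) = 25, so log|p(0)| = log(25) = 3.2189.
Apply Jensen: I(r) = log|p(0)| + Σ_k log(r/|z_k|), summed over zeros inside |z| < r.
  log(r/|z_k|) for z_k = 5: log(6/5) = 0.1823
  log(r/|z_k|) for z_k = 5: log(6/5) = 0.1823
Sum over inside zeros: 0.3646.
I(r) = log|p(0)| + (inside sum) = 3.2189 + 0.3646 = 3.5835.
Closed form (all zeros inside, monic): I(r) = n·log(r) = 2·log(6) = 3.5835. ✓

I(r) ≈ 3.5835.


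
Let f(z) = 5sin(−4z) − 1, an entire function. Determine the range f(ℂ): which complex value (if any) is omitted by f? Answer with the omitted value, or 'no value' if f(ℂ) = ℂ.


Little Picard bounds the complement of f(ℂ) to at most one point.
sin is entire and surjective onto ℂ: for every w ∈ ℂ, sin(ζ) = w has a solution ζ ∈ ℂ (e.g., via the complex inverse arcsin). With ζ = −4z this gives z = ζ/(-4). Then 5·sin(−4z) takes every value in 5·ℂ = ℂ, and adding -1 is a bijection of ℂ. So f is surjective and omits no value. (Note: only on the real line is sin bounded by [−1, 1].)

Omitted value: no value.


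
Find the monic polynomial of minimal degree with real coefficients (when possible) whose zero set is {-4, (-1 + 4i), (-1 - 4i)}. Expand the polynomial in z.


The polynomial is p(z) = ∏_{α ∈ S} (z − α), where S = {-4, (-1 + 4i), (-1 - 4i)}.
Expanding the product yields: p(z) = z^3 + 6·z^2 + 25·z + 68.
Note conjugate pairs combine to real quadratics: (z − (-1+4i))(z − (-1−4i)) = z² + 2z + 17.
The resulting polynomial has degree 3 and real coefficients as required.

p(z) = z^3 + 6·z^2 + 25·z + 68.


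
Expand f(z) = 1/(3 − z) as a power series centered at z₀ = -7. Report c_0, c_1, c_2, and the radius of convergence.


Let w = z − z₀, so z = z₀ + w.
Then 3 − z = 3 − (z₀ + w) = (3 − z₀) − w = 10 − w.
f(z) = 1/(10 − w) = (1/(10)) · 1/(1 − w/(10)) = Σ_{n≥0} w^n / (10)^(n+1).
So c_n = 1/(10)^(n+1):
  c_0 = 1/(10)^1 = 1/10.
  c_1 = 1/(10)^2 = 1/100.
  c_2 = 1/(10)^3 = 1/1000.
The series is valid for |w/d| < 1, i.e. |z − z₀| < |d|.
Radius of convergence: R = |3 − z₀| = |10| = 10 (distance from z₀ to the singularity z = 3).

c_0 = 1/10, c_1 = 1/100, c_2 = 1/1000; R = 10.


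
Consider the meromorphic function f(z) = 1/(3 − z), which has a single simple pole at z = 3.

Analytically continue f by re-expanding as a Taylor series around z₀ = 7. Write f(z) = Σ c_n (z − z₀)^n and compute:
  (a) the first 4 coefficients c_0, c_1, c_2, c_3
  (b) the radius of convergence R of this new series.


Let w = z − z₀, so z = z₀ + w.
Then 3 − z = 3 − (z₀ + w) = (3 − z₀) − w = -4 − w.
f(z) = 1/(-4 − w) = (1/(-4)) · 1/(1 − w/(-4)) = Σ_{n≥0} w^n / (-4)^(n+1).
So c_n = 1/(-4)^(n+1):
  c_0 = 1/(-4)^1 = -1/4.
  c_1 = 1/(-4)^2 = 1/16.
  c_2 = 1/(-4)^3 = -1/64.
  c_3 = 1/(-4)^4 = 1/256.
The series is valid for |w/d| < 1, i.e. |z − z₀| < |d|.
Radius of convergence: R = |3 − z₀| = |-4| = 4 (distance from z₀ to the singularity z = 3).

c_0 = -1/4, c_1 = 1/16, c_2 = -1/64, c_3 = 1/256; R = 4.


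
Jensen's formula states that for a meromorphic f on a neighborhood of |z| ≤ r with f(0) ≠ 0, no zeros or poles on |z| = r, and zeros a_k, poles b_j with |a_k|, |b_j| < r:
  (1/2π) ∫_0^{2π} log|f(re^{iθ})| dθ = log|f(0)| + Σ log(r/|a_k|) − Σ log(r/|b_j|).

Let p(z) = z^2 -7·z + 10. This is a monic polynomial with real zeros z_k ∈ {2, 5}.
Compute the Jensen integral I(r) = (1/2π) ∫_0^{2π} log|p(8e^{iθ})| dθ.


Zeros: 2, 5; r = 8.
Inside |z| < r: 2, 5. Outside (|z| ≥ r): ∅.
p(0) = 10, so log|p(0)| = log(10) = 2.3026.
Apply Jensen: I(r) = log|p(0)| + Σ_k log(r/|z_k|), summed over zeros inside |z| < r.
  log(r/|z_k|) for z_k = 2: log(8/2) = 1.3863
  log(r/|z_k|) for z_k = 5: log(8/5) = 0.4700
Sum over inside zeros: 1.8563.
I(r) = log|p(0)| + (inside sum) = 2.3026 + 1.8563 = 4.1589.
Closed form (all zeros inside, monic): I(r) = n·log(r) = 2·log(8) = 4.1589. ✓

I(r) ≈ 4.1589.


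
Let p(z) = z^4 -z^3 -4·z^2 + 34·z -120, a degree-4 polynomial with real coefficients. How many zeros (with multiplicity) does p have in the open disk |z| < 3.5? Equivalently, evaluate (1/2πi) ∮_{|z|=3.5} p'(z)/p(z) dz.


The zeros of p are: 3, -4, (1 + 3i), (1 - 3i).
Their magnitudes are: 3, 4, 3.162, 3.162.
Zeros with |z| < R = 3.5: 3, (1 + 3i), (1 - 3i).
Count = 3.
By the argument principle, (1/2πi) ∮_{|z|=R} p'(z)/p(z) dz equals exactly this count.

Number of zeros inside |z| < 3.5: 3.


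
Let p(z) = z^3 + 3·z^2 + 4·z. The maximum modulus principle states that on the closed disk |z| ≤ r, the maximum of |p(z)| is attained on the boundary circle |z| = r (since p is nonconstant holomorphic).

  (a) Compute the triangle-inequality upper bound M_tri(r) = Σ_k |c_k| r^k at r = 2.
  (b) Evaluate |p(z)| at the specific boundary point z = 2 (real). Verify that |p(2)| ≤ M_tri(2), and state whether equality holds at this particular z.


Coefficients: c_0 = 0, c_1 = 4, c_2 = 3, c_3 = 1. Radius r = 2.
Part (a). Triangle bound: M_tri(r) = Σ_k |c_k| r^k
  = |0|·2^0 + |4|·2^1 + |3|·2^2 + |1|·2^3
  = 0 + 8 + 12 + 8 = 28.
This bounds M(r) := max_{|z|=r} |p(z)| from above; equality holds iff all terms c_k z^k can be made to align in phase at a single z on |z|=r.
Part (b). At z = 2 (real, on the circle |z| = r):
  p(2) = (0)·2^0 + (4)·2^1 + (3)·2^2 + (1)·2^3 = 28.
  |p(2)| = 28.
Since all nonzero coefficients share the same sign, |p(2)| = 28 = M_tri(2); the triangle bound is attained at z = 2, so in fact M(r) = 28.

M_tri(2) = 28; |p(2)| = 28; equality at z=2: yes.


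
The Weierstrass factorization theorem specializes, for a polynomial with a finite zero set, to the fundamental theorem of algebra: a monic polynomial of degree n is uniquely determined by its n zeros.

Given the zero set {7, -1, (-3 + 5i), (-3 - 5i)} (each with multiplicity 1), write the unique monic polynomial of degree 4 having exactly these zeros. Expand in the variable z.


The polynomial is p(z) = ∏_{α ∈ S} (z − α), where S = {7, -1, (-3 + 5i), (-3 - 5i)}.
Expanding the product yields: p(z) = z^4 -9·z^2 -246·z -238.
Note conjugate pairs combine to real quadratics: (z − (-3+5i))(z − (-3−5i)) = z² + 6z + 34.
The resulting polynomial has degree 4 and real coefficients as required.

p(z) = z^4 -9·z^2 -246·z -238.


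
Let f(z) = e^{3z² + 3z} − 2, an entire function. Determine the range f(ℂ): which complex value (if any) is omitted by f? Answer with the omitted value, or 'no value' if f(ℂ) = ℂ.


Little Picard bounds the complement of f(ℂ) to at most one point.
The exponent g(z) = 3z² + 3z is a nonconstant polynomial, hence surjective onto ℂ. So e^{g(z)} takes every value in {e^w : w ∈ ℂ} = ℂ ∖ {0}. Adding -2 shifts the range to ℂ ∖ {-2}. f omits exactly -2.

Omitted value: -2.


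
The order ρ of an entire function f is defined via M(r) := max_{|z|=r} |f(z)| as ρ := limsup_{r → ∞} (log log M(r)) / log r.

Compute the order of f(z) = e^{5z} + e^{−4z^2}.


Each summand is entire of order 1 and 2 respectively (as in the single-exponential case). The order of a sum is at most the max of the orders, so ρ ≤ 2. For the lower bound: on |z|=r choose arg z so that -4z^2 is real positive; then |e^{-4z^2}| = e^{4r^2} while |e^{5z}| ≤ e^{5r^1} = o(e^{4r^2}). So |f| ≥ e^{4r^2}(1 − o(1)) and ρ ≥ 2. Hence ρ = max(1, 2) = 2.
Therefore ρ = 2.

Order ρ = 2.


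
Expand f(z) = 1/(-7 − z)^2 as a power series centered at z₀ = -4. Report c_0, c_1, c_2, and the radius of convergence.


Let w = z − z₀, so z = z₀ + w.
Then -7 − z = -7 − (z₀ + w) = (-7 − z₀) − w = -3 − w.
f(z) = 1/(-3 − w)^2 = (1/(-3)^2) · (1 − w/(-3))^{−2}.
By the binomial series (1−u)^{−2} = Σ_{n≥0} C(n+1, 1) u^n for |u|<1, with u = w/(-3):
  c_n = C(n+1, 1) / (-3)^(n+2).
  c_0 = 1/(-3)^2 = 1/9.
  c_1 = 2/(-3)^3 = -2/27.
  c_2 = 3/(-3)^4 = 1/27.
The series is valid for |w/d| < 1, i.e. |z − z₀| < |d|.
Radius of convergence: R = |-7 − z₀| = |-3| = 3 (distance from z₀ to the singularity z = -7).

c_0 = 1/9, c_1 = -2/27, c_2 = 1/27; R = 3.


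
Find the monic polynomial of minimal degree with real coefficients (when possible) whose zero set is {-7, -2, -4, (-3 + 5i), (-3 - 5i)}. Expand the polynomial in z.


The polynomial is p(z) = ∏_{α ∈ S} (z − α), where S = {-7, -2, -4, (-3 + 5i), (-3 - 5i)}.
Expanding the product yields: p(z) = z^5 + 19·z^4 + 162·z^3 + 798·z^2 + 2036·z + 1904.
Note conjugate pairs combine to real quadratics: (z − (-3+5i))(z − (-3−5i)) = z² + 6z + 34.
The resulting polynomial has degree 5 and real coefficients as required.

p(z) = z^5 + 19·z^4 + 162·z^3 + 798·z^2 + 2036·z + 1904.


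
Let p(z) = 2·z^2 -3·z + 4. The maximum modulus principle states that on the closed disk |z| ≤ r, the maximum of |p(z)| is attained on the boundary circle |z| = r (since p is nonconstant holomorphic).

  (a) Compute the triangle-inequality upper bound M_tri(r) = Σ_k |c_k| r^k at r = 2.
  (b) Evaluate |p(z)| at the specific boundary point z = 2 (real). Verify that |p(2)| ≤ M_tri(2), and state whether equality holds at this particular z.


Coefficients: c_0 = 4, c_1 = -3, c_2 = 2. Radius r = 2.
Part (a). Triangle bound: M_tri(r) = Σ_k |c_k| r^k
  = |4|·2^0 + |-3|·2^1 + |2|·2^2
  = 4 + 6 + 8 = 18.
This bounds M(r) := max_{|z|=r} |p(z)| from above; equality holds iff all terms c_k z^k can be made to align in phase at a single z on |z|=r.
Part (b). At z = 2 (real, on the circle |z| = r):
  p(2) = (4)·2^0 + (-3)·2^1 + (2)·2^2 = 6.
  |p(2)| = 6.
Check: |p(2)| = 6 ≤ 18 = M_tri(2). ✓ Equality does not hold at z = 2 (the coefficients have mixed signs, so the terms do not all align in phase there).

M_tri(2) = 18; |p(2)| = 6; equality at z=2: no.


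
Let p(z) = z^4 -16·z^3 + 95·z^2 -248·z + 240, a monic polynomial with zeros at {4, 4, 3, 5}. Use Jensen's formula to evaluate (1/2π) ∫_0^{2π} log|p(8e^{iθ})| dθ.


Zeros: 3, 4, 4, 5; r = 8.
Inside |z| < r: 3, 4, 4, 5. Outside (|z| ≥ r): ∅.
p(0) = 240, so log|p(0)| = log(240) = 5.4806.
Apply Jensen: I(r) = log|p(0)| + Σ_k log(r/|z_k|), summed over zeros inside |z| < r.
  log(r/|z_k|) for z_k = 4: log(8/4) = 0.6931
  log(r/|z_k|) for z_k = 4: log(8/4) = 0.6931
  log(r/|z_k|) for z_k = 3: log(8/3) = 0.9808
  log(r/|z_k|) for z_k = 5: log(8/5) = 0.4700
Sum over inside zeros: 2.8371.
I(r) = log|p(0)| + (inside sum) = 5.4806 + 2.8371 = 8.3178.
Closed form (all zeros inside, monic): I(r) = n·log(r) = 4·log(8) = 8.3178. ✓

I(r) ≈ 8.3178.


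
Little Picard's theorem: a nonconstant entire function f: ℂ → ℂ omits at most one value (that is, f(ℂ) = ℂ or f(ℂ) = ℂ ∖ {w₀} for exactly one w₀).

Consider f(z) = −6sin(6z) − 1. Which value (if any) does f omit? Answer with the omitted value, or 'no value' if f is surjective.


Little Picard bounds the complement of f(ℂ) to at most one point.
sin is entire and surjective onto ℂ: for every w ∈ ℂ, sin(ζ) = w has a solution ζ ∈ ℂ (e.g., via the complex inverse arcsin). With ζ = 6z this gives z = ζ/(6). Then -6·sin(6z) takes every value in -6·ℂ = ℂ, and adding -1 is a bijection of ℂ. So f is surjective and omits no value. (Note: only on the real line is sin bounded by [−1, 1].)

Omitted value: no value.


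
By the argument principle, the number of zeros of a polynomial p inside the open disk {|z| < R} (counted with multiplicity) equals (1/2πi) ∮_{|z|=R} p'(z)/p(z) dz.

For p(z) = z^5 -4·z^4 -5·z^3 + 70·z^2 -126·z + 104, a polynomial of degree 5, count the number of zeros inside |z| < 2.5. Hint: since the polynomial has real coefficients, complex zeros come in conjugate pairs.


The zeros of p are: -4, (1 + 1i), (1 - 1i), (3 + 2i), (3 - 2i).
Their magnitudes are: 4, 1.414, 1.414, 3.606, 3.606.
Zeros with |z| < R = 2.5: (1 + 1i), (1 - 1i).
Count = 2.
By the argument principle, (1/2πi) ∮_{|z|=R} p'(z)/p(z) dz equals exactly this count.

Number of zeros inside |z| < 2.5: 2.


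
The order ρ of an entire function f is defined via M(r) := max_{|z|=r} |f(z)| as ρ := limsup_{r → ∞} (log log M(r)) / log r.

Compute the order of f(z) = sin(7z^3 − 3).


Write sin(w) = (e^{iw} ± e^{−iw})/(2 or 2i), so |sin(w)| ≤ e^{|w|}. With w = 7z^3 − 3, |w| ≤ 7r^3 + 3 on |z|=r, giving M(r) ≤ e^{7r^3 + 3} and ρ ≤ 3. For the lower bound, choose z on |z|=r with 7z^3 purely imaginary of modulus 7r^3; then |sin(7z^3 − 3)| grows like e^{7r^3}/2, so ρ ≥ 3. Hence ρ = 3.
Therefore ρ = 3.

Order ρ = 3.


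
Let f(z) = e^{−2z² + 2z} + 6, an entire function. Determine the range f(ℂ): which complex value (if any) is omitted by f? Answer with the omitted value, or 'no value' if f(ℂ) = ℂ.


Little Picard bounds the complement of f(ℂ) to at most one point.
The exponent g(z) = −2z² + 2z is a nonconstant polynomial, hence surjective onto ℂ. So e^{g(z)} takes every value in {e^w : w ∈ ℂ} = ℂ ∖ {0}. Adding 6 shifts the range to ℂ ∖ {6}. f omits exactly 6.

Omitted value: 6.


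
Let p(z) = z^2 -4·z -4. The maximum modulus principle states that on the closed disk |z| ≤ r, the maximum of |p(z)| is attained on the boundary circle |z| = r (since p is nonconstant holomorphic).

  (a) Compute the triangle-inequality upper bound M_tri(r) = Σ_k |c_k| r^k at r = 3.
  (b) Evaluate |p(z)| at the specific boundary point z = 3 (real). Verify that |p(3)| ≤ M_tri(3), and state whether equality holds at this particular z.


Coefficients: c_0 = -4, c_1 = -4, c_2 = 1. Radius r = 3.
Part (a). Triangle bound: M_tri(r) = Σ_k |c_k| r^k
  = |-4|·3^0 + |-4|·3^1 + |1|·3^2
  = 4 + 12 + 9 = 25.
This bounds M(r) := max_{|z|=r} |p(z)| from above; equality holds iff all terms c_k z^k can be made to align in phase at a single z on |z|=r.
Part (b). At z = 3 (real, on the circle |z| = r):
  p(3) = (-4)·3^0 + (-4)·3^1 + (1)·3^2 = -7.
  |p(3)| = 7.
Check: |p(3)| = 7 ≤ 25 = M_tri(3). ✓ Equality does not hold at z = 3 (the coefficients have mixed signs, so the terms do not all align in phase there).

M_tri(3) = 25; |p(3)| = 7; equality at z=3: no.


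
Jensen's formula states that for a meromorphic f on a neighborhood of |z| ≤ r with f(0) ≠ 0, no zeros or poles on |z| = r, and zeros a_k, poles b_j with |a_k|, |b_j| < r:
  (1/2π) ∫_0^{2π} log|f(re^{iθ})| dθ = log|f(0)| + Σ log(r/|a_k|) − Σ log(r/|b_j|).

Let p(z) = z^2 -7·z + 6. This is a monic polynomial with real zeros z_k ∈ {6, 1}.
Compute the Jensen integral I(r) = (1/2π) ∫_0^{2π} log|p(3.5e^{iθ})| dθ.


Zeros: 1, 6; r = 3.5.
Inside |z| < r: 1. Outside (|z| ≥ r): 6.
p(0) = 6, so log|p(0)| = log(6) = 1.7918.
Apply Jensen: I(r) = log|p(0)| + Σ_k log(r/|z_k|), summed over zeros inside |z| < r.
  log(r/|z_k|) for z_k = 1: log(3.5/1) = 1.2528
  Outside zeros (6) contribute nothing to the Jensen sum.
Sum over inside zeros: 1.2528.
I(r) = log|p(0)| + (inside sum) = 1.7918 + 1.2528 = 3.0445.
Note: since some zeros are outside |z| ≤ r, the simplified n·log(r) form does NOT apply — only the inside zeros contribute.

I(r) ≈ 3.0445.


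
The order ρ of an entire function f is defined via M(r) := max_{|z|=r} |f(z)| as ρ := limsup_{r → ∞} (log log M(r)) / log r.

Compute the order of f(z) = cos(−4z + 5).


cos(w) is a linear combination of e^{iw} and e^{−iw} (or e^w, e^{−w} in the hyperbolic case), so |cos(w)| ≤ e^{|w|}. With w = −4z + 5, |w| ≤ 4|z| + 5 = 4r + 5 on |z| = r, giving M(r) ≤ e^{4r + 5}, so ρ ≤ 1. On a suitable ray (z = it for sin/cos; z = t for sinh/cosh, t real → ∞), |cos(−4z + 5)| grows like e^{4|t|}/2, so ρ ≥ 1. Hence ρ = 1.
Therefore ρ = 1.

Order ρ = 1.


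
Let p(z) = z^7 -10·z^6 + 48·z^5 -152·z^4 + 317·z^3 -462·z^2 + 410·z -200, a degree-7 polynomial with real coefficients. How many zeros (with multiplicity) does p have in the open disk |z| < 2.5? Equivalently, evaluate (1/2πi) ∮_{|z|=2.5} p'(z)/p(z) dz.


The zeros of p are: (1 + 1i), (1 - 1i), (1 + 2i), (1 - 2i), 4, (1 + 2i), (1 - 2i).
Their magnitudes are: 1.414, 1.414, 2.236, 2.236, 4, 2.236, 2.236.
Zeros with |z| < R = 2.5: (1 + 1i), (1 - 1i), (1 + 2i), (1 - 2i), (1 + 2i), (1 - 2i).
Count = 6.
By the argument principle, (1/2πi) ∮_{|z|=R} p'(z)/p(z) dz equals exactly this count.

Number of zeros inside |z| < 2.5: 6.


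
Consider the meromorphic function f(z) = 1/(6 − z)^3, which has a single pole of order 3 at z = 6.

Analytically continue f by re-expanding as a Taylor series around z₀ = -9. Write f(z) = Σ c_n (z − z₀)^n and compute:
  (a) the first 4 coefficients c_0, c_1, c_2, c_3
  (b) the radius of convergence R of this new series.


Let w = z − z₀, so z = z₀ + w.
Then 6 − z = 6 − (z₀ + w) = (6 − z₀) − w = 15 − w.
f(z) = 1/(15 − w)^3 = (1/(15)^3) · (1 − w/(15))^{−3}.
By the binomial series (1−u)^{−3} = Σ_{n≥0} C(n+2, 2) u^n for |u|<1, with u = w/(15):
  c_n = C(n+2, 2) / (15)^(n+3).
  c_0 = 1/(15)^3 = 1/3375.
  c_1 = 3/(15)^4 = 1/16875.
  c_2 = 6/(15)^5 = 2/253125.
  c_3 = 10/(15)^6 = 2/2278125.
The series is valid for |w/d| < 1, i.e. |z − z₀| < |d|.
Radius of convergence: R = |6 − z₀| = |15| = 15 (distance from z₀ to the singularity z = 6).

c_0 = 1/3375, c_1 = 1/16875, c_2 = 2/253125, c_3 = 2/2278125; R = 15.


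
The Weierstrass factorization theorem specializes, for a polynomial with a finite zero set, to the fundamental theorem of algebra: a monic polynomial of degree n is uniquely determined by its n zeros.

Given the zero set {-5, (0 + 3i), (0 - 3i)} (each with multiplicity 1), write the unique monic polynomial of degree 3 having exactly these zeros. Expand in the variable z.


The polynomial is p(z) = ∏_{α ∈ S} (z − α), where S = {-5, (0 + 3i), (0 - 3i)}.
Expanding the product yields: p(z) = z^3 + 5·z^2 + 9·z + 45.
Note conjugate pairs combine to real quadratics: (z − (0+3i))(z − (0−3i)) = z² + 9.
The resulting polynomial has degree 3 and real coefficients as required.

p(z) = z^3 + 5·z^2 + 9·z + 45.


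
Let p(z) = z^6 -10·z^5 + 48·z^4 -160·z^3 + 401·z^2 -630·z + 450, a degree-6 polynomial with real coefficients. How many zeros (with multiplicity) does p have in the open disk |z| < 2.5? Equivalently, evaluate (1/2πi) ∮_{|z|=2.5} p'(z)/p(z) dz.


The zeros of p are: (3 + 1i), (3 - 1i), (0 + 3i), (0 - 3i), (2 + 1i), (2 - 1i).
Their magnitudes are: 3.162, 3.162, 3, 3, 2.236, 2.236.
Zeros with |z| < R = 2.5: (2 + 1i), (2 - 1i).
Count = 2.
By the argument principle, (1/2πi) ∮_{|z|=R} p'(z)/p(z) dz equals exactly this count.

Number of zeros inside |z| < 2.5: 2.


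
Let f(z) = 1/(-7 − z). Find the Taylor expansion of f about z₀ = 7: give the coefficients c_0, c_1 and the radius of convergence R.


Let w = z − z₀, so z = z₀ + w.
Then -7 − z = -7 − (z₀ + w) = (-7 − z₀) − w = -14 − w.
f(z) = 1/(-14 − w) = (1/(-14)) · 1/(1 − w/(-14)) = Σ_{n≥0} w^n / (-14)^(n+1).
So c_n = 1/(-14)^(n+1):
  c_0 = 1/(-14)^1 = -1/14.
  c_1 = 1/(-14)^2 = 1/196.
The series is valid for |w/d| < 1, i.e. |z − z₀| < |d|.
Radius of convergence: R = |-7 − z₀| = |-14| = 14 (distance from z₀ to the singularity z = -7).

c_0 = -1/14, c_1 = 1/196; R = 14.


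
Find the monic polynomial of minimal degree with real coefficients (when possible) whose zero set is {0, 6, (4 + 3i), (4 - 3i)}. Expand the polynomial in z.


The polynomial is p(z) = ∏_{α ∈ S} (z − α), where S = {0, 6, (4 + 3i), (4 - 3i)}.
Expanding the product yields: p(z) = z^4 -14·z^3 + 73·z^2 -150·z.
Note conjugate pairs combine to real quadratics: (z − (4+3i))(z − (4−3i)) = z² − 8z + 25.
The resulting polynomial has degree 4 and real coefficients as required.

p(z) = z^4 -14·z^3 + 73·z^2 -150·z.


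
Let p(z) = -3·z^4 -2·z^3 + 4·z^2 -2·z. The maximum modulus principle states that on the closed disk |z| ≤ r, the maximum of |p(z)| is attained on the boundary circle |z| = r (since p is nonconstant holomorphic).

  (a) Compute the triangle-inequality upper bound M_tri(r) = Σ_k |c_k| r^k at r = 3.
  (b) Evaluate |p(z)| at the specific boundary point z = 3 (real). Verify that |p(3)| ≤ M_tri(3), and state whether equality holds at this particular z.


Coefficients: c_0 = 0, c_1 = -2, c_2 = 4, c_3 = -2, c_4 = -3. Radius r = 3.
Part (a). Triangle bound: M_tri(r) = Σ_k |c_k| r^k
  = |0|·3^0 + |-2|·3^1 + |4|·3^2 + |-2|·3^3 + |-3|·3^4
  = 0 + 6 + 36 + 54 + 243 = 339.
This bounds M(r) := max_{|z|=r} |p(z)| from above; equality holds iff all terms c_k z^k can be made to align in phase at a single z on |z|=r.
Part (b). At z = 3 (real, on the circle |z| = r):
  p(3) = (0)·3^0 + (-2)·3^1 + (4)·3^2 + (-2)·3^3 + (-3)·3^4 = -267.
  |p(3)| = 267.
Check: |p(3)| = 267 ≤ 339 = M_tri(3). ✓ Equality does not hold at z = 3 (the coefficients have mixed signs, so the terms do not all align in phase there).

M_tri(3) = 339; |p(3)| = 267; equality at z=3: no.


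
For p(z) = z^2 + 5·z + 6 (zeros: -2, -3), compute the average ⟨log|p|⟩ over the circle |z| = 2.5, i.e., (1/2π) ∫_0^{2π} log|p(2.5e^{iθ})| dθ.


Zeros: -3, -2; r = 2.5.
Inside |z| < r: -2. Outside (|z| ≥ r): -3.
p(0) = 6, so log|p(0)| = log(6) = 1.7918.
Apply Jensen: I(r) = log|p(0)| + Σ_k log(r/|z_k|), summed over zeros inside |z| < r.
  log(r/|z_k|) for z_k = -2: log(2.5/2) = 0.2231
  Outside zeros (-3) contribute nothing to the Jensen sum.
Sum over inside zeros: 0.2231.
I(r) = log|p(0)| + (inside sum) = 1.7918 + 0.2231 = 2.0149.
Note: since some zeros are outside |z| ≤ r, the simplified n·log(r) form does NOT apply — only the inside zeros contribute.

I(r) ≈ 2.0149.


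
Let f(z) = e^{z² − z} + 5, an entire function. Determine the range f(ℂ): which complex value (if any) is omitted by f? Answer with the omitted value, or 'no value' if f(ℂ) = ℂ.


Little Picard bounds the complement of f(ℂ) to at most one point.
The exponent g(z) = z² − z is a nonconstant polynomial, hence surjective onto ℂ. So e^{g(z)} takes every value in {e^w : w ∈ ℂ} = ℂ ∖ {0}. Adding 5 shifts the range to ℂ ∖ {5}. f omits exactly 5.

Omitted value: 5.


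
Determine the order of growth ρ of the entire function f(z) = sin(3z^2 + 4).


Write sin(w) = (e^{iw} ± e^{−iw})/(2 or 2i), so |sin(w)| ≤ e^{|w|}. With w = 3z^2 + 4, |w| ≤ 3r^2 + 4 on |z|=r, giving M(r) ≤ e^{3r^2 + 4} and ρ ≤ 2. For the lower bound, choose z on |z|=r with 3z^2 purely imaginary of modulus 3r^2; then |sin(3z^2 + 4)| grows like e^{3r^2}/2, so ρ ≥ 2. Hence ρ = 2.
Therefore ρ = 2.

Order ρ = 2.


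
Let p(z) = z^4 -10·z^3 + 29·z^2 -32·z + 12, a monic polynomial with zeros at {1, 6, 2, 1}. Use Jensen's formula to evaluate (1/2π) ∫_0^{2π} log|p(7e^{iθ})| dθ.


Zeros: 1, 1, 2, 6; r = 7.
Inside |z| < r: 1, 1, 2, 6. Outside (|z| ≥ r): ∅.
p(0) = 12, so log|p(0)| = log(12) = 2.4849.
Apply Jensen: I(r) = log|p(0)| + Σ_k log(r/|z_k|), summed over zeros inside |z| < r.
  log(r/|z_k|) for z_k = 1: log(7/1) = 1.9459
  log(r/|z_k|) for z_k = 6: log(7/6) = 0.1542
  log(r/|z_k|) for z_k = 2: log(7/2) = 1.2528
  log(r/|z_k|) for z_k = 1: log(7/1) = 1.9459
Sum over inside zeros: 5.2987.
I(r) = log|p(0)| + (inside sum) = 2.4849 + 5.2987 = 7.7836.
Closed form (all zeros inside, monic): I(r) = n·log(r) = 4·log(7) = 7.7836. ✓

I(r) ≈ 7.7836.


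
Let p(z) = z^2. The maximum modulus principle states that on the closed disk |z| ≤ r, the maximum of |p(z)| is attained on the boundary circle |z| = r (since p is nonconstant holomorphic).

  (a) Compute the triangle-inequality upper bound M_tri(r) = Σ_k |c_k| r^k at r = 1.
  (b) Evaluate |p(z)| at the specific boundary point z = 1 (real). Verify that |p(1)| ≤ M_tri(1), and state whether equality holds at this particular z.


Coefficients: c_0 = 0, c_1 = 0, c_2 = 1. Radius r = 1.
Part (a). Triangle bound: M_tri(r) = Σ_k |c_k| r^k
  = |0|·1^0 + |0|·1^1 + |1|·1^2
  = 0 + 0 + 1 = 1.
This bounds M(r) := max_{|z|=r} |p(z)| from above; equality holds iff all terms c_k z^k can be made to align in phase at a single z on |z|=r.
Part (b). At z = 1 (real, on the circle |z| = r):
  p(1) = (0)·1^0 + (0)·1^1 + (1)·1^2 = 1.
  |p(1)| = 1.
Since all nonzero coefficients share the same sign, |p(1)| = 1 = M_tri(1); the triangle bound is attained at z = 1, so in fact M(r) = 1.

M_tri(1) = 1; |p(1)| = 1; equality at z=1: yes.


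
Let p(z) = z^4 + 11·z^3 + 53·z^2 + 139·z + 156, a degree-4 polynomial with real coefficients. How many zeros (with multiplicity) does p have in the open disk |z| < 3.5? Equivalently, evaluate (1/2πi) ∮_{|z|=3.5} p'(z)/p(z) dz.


The zeros of p are: -3, (-2 + 3i), (-2 - 3i), -4.
Their magnitudes are: 3, 3.606, 3.606, 4.
Zeros with |z| < R = 3.5: -3.
Count = 1.
By the argument principle, (1/2πi) ∮_{|z|=R} p'(z)/p(z) dz equals exactly this count.

Number of zeros inside |z| < 3.5: 1.


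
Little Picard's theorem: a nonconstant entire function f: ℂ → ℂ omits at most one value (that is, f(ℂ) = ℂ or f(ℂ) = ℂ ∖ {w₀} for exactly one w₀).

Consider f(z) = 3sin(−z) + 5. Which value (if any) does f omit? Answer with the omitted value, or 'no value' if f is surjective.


Little Picard bounds the complement of f(ℂ) to at most one point.
sin is entire and surjective onto ℂ: for every w ∈ ℂ, sin(ζ) = w has a solution ζ ∈ ℂ (e.g., via the complex inverse arcsin). With ζ = −z this gives z = ζ/(-1). Then 3·sin(−z) takes every value in 3·ℂ = ℂ, and adding 5 is a bijection of ℂ. So f is surjective and omits no value. (Note: only on the real line is sin bounded by [−1, 1].)

Omitted value: no value.


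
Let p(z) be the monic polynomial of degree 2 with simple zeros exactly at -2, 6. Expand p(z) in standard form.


The polynomial is p(z) = ∏_{α ∈ S} (z − α), where S = {-2, 6}.
Expanding the product yields: p(z) = z^2 -4·z -12.
The resulting polynomial has degree 2 and real coefficients as required.

p(z) = z^2 -4·z -12.


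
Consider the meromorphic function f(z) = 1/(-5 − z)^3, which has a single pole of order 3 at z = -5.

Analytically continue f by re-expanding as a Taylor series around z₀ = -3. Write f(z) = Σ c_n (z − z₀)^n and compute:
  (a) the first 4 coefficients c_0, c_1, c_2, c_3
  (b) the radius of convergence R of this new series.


Let w = z − z₀, so z = z₀ + w.
Then -5 − z = -5 − (z₀ + w) = (-5 − z₀) − w = -2 − w.
f(z) = 1/(-2 − w)^3 = (1/(-2)^3) · (1 − w/(-2))^{−3}.
By the binomial series (1−u)^{−3} = Σ_{n≥0} C(n+2, 2) u^n for |u|<1, with u = w/(-2):
  c_n = C(n+2, 2) / (-2)^(n+3).
  c_0 = 1/(-2)^3 = -1/8.
  c_1 = 3/(-2)^4 = 3/16.
  c_2 = 6/(-2)^5 = -3/16.
  c_3 = 10/(-2)^6 = 5/32.
The series is valid for |w/d| < 1, i.e. |z − z₀| < |d|.
Radius of convergence: R = |-5 − z₀| = |-2| = 2 (distance from z₀ to the singularity z = -5).

c_0 = -1/8, c_1 = 3/16, c_2 = -3/16, c_3 = 5/32; R = 2.


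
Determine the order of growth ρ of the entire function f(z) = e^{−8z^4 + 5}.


|e^{−8z^4 + 5}| = e^{Re(-8·z^4) + 5} ≤ e^{8|z|^4 + 5} = e^{8r^4 + 5} on |z| = r, so ρ ≤ 4. Choosing z on |z|=r so that -8·z^4 is real positive (always possible by picking arg z appropriately) gives |f(z)| = e^{8r^4 + 5}, matching the bound. The additive constant 5 does not affect log log M(r) ~ 4·log r. Hence ρ = 4.
Therefore ρ = 4.

Order ρ = 4.


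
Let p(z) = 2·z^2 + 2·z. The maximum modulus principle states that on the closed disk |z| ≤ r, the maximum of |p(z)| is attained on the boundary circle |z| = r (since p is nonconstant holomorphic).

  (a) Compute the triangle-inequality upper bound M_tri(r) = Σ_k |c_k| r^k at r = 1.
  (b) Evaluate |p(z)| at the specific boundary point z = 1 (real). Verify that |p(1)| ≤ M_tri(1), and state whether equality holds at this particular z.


Coefficients: c_0 = 0, c_1 = 2, c_2 = 2. Radius r = 1.
Part (a). Triangle bound: M_tri(r) = Σ_k |c_k| r^k
  = |0|·1^0 + |2|·1^1 + |2|·1^2
  = 0 + 2 + 2 = 4.
This bounds M(r) := max_{|z|=r} |p(z)| from above; equality holds iff all terms c_k z^k can be made to align in phase at a single z on |z|=r.
Part (b). At z = 1 (real, on the circle |z| = r):
  p(1) = (0)·1^0 + (2)·1^1 + (2)·1^2 = 4.
  |p(1)| = 4.
Since all nonzero coefficients share the same sign, |p(1)| = 4 = M_tri(1); the triangle bound is attained at z = 1, so in fact M(r) = 4.

M_tri(1) = 4; |p(1)| = 4; equality at z=1: yes.


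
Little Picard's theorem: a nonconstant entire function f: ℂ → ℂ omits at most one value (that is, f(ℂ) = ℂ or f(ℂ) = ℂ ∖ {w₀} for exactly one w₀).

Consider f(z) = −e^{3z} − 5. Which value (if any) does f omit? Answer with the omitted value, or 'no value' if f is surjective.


Little Picard bounds the complement of f(ℂ) to at most one point.
e^{3z} is never zero on ℂ, so -1·e^{3z} takes every value in ℂ ∖ {0}. Adding -5 shifts the range to ℂ ∖ {-5}. Thus f omits exactly the value -5.

Omitted value: -5.


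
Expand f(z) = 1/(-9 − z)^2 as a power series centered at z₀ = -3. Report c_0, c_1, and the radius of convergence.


Let w = z − z₀, so z = z₀ + w.
Then -9 − z = -9 − (z₀ + w) = (-9 − z₀) − w = -6 − w.
f(z) = 1/(-6 − w)^2 = (1/(-6)^2) · (1 − w/(-6))^{−2}.
By the binomial series (1−u)^{−2} = Σ_{n≥0} C(n+1, 1) u^n for |u|<1, with u = w/(-6):
  c_n = C(n+1, 1) / (-6)^(n+2).
  c_0 = 1/(-6)^2 = 1/36.
  c_1 = 2/(-6)^3 = -1/108.
The series is valid for |w/d| < 1, i.e. |z − z₀| < |d|.
Radius of convergence: R = |-9 − z₀| = |-6| = 6 (distance from z₀ to the singularity z = -9).

c_0 = 1/36, c_1 = -1/108; R = 6.


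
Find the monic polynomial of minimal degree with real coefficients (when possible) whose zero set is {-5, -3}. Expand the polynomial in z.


The polynomial is p(z) = ∏_{α ∈ S} (z − α), where S = {-5, -3}.
Expanding the product yields: p(z) = z^2 + 8·z + 15.
The resulting polynomial has degree 2 and real coefficients as required.

p(z) = z^2 + 8·z + 15.


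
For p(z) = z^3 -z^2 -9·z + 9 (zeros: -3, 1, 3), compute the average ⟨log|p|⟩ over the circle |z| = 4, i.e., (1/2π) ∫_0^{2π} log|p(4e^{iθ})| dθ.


Zeros: -3, 1, 3; r = 4.
Inside |z| < r: -3, 1, 3. Outside (|z| ≥ r): ∅.
p(0) = 9, so log|p(0)| = log(9) = 2.1972.
Apply Jensen: I(r) = log|p(0)| + Σ_k log(r/|z_k|), summed over zeros inside |z| < r.
  log(r/|z_k|) for z_k = -3: log(4/3) = 0.2877
  log(r/|z_k|) for z_k = 1: log(4/1) = 1.3863
  log(r/|z_k|) for z_k = 3: log(4/3) = 0.2877
Sum over inside zeros: 1.9617.
I(r) = log|p(0)| + (inside sum) = 2.1972 + 1.9617 = 4.1589.
Closed form (all zeros inside, monic): I(r) = n·log(r) = 3·log(4) = 4.1589. ✓

I(r) ≈ 4.1589.


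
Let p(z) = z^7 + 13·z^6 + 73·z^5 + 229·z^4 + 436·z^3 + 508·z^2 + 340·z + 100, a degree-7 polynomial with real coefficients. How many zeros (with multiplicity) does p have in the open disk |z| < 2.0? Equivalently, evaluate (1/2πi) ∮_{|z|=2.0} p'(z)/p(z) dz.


The zeros of p are: -1, (-3 + 1i), (-3 - 1i), (-2 + 1i), (-2 - 1i), (-1 + 1i), (-1 - 1i).
Their magnitudes are: 1, 3.162, 3.162, 2.236, 2.236, 1.414, 1.414.
Zeros with |z| < R = 2.0: -1, (-1 + 1i), (-1 - 1i).
Count = 3.
By the argument principle, (1/2πi) ∮_{|z|=R} p'(z)/p(z) dz equals exactly this count.

Number of zeros inside |z| < 2.0: 3.


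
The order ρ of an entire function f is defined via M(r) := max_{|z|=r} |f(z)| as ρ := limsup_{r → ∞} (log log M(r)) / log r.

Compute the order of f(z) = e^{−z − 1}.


|e^{−z − 1}| = e^{Re(-1·z) + -1} ≤ e^{1|z|^1 + -1} = e^{1r^1 + -1} on |z| = r, so ρ ≤ 1. Choosing z on |z|=r so that -1·z is real positive (always possible by picking arg z appropriately) gives |f(z)| = e^{1r^1 + -1}, matching the bound. The additive constant -1 does not affect log log M(r) ~ 1·log r. Hence ρ = 1.
Therefore ρ = 1.

Order ρ = 1.
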